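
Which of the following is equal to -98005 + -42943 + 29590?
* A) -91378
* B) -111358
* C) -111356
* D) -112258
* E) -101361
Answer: B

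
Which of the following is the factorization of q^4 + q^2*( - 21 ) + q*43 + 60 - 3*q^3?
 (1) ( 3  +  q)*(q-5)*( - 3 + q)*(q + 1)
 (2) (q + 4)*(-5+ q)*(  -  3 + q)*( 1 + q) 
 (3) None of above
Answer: 2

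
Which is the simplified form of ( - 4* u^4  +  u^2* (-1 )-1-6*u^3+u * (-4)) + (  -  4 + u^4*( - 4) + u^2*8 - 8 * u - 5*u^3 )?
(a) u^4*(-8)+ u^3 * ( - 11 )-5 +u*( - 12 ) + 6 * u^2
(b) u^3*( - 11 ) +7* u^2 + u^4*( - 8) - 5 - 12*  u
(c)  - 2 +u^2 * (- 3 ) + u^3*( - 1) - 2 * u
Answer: b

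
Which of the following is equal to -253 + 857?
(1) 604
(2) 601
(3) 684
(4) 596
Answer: 1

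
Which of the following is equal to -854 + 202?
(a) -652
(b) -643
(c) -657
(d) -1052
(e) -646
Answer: a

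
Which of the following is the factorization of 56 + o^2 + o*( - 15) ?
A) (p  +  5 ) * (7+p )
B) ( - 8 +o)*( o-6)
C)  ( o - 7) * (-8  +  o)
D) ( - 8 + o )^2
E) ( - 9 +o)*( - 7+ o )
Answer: C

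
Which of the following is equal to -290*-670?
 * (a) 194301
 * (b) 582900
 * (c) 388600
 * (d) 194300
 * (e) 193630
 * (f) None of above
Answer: d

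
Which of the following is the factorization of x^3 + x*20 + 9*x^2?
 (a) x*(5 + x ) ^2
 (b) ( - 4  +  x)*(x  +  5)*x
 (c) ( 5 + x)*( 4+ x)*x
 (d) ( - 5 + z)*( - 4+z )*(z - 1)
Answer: c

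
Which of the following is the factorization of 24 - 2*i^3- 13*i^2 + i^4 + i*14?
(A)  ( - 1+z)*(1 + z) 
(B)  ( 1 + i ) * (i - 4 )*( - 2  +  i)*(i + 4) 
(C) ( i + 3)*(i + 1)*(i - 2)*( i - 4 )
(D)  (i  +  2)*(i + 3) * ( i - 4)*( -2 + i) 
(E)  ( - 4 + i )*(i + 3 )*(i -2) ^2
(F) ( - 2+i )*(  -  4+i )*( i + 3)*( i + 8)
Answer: C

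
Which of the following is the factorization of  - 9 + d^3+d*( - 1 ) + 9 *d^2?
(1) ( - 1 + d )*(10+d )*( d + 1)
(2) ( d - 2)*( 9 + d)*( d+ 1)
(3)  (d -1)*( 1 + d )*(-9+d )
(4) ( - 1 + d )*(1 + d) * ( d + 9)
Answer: 4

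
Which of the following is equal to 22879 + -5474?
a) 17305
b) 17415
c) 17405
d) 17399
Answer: c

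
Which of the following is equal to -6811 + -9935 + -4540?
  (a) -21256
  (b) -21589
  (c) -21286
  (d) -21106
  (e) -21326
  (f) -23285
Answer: c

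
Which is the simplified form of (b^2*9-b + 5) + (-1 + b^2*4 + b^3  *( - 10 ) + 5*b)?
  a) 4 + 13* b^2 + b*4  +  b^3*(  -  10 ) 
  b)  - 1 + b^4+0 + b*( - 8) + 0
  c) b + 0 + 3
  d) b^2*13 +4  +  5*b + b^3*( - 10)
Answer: a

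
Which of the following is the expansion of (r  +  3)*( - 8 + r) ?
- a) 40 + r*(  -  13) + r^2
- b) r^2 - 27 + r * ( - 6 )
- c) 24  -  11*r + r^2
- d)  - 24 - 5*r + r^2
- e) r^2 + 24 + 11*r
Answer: d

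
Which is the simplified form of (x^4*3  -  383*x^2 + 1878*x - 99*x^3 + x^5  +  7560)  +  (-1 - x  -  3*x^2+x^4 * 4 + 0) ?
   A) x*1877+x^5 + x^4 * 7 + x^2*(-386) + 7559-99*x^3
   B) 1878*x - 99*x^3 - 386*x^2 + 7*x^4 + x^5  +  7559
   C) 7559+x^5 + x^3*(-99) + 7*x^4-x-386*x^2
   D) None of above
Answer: A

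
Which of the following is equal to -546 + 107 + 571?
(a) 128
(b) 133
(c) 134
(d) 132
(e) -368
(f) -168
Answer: d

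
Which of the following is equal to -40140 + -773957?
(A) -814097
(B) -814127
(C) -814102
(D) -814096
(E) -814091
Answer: A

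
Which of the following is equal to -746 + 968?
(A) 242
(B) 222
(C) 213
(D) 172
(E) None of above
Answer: B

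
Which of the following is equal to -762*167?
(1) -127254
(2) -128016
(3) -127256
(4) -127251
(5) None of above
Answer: 1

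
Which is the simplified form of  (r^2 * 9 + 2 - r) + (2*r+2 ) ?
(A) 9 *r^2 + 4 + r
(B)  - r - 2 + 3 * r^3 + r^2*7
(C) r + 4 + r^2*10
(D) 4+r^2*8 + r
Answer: A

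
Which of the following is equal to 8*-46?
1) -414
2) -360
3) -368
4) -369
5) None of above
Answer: 3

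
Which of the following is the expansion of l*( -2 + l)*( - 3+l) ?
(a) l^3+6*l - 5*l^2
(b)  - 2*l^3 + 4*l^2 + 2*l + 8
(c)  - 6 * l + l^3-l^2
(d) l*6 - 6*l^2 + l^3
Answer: a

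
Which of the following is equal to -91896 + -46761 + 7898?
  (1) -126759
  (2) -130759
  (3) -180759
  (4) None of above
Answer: 2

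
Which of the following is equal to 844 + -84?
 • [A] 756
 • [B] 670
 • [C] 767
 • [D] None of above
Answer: D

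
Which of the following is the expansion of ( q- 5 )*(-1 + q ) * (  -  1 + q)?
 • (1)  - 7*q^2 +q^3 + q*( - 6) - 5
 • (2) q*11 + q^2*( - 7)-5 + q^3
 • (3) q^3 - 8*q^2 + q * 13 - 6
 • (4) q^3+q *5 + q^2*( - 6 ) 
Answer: 2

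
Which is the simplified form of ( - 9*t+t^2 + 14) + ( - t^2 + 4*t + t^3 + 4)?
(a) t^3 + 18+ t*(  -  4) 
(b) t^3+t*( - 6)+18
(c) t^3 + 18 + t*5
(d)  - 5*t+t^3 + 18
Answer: d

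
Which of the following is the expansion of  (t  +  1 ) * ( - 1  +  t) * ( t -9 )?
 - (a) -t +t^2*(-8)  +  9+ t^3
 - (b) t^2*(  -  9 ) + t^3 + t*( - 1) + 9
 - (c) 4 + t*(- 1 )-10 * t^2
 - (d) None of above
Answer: b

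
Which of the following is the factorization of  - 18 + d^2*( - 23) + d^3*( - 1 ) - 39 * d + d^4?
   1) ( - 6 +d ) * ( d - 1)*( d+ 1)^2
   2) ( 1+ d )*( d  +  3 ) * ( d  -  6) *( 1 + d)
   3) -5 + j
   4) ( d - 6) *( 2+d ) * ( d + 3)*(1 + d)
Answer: 2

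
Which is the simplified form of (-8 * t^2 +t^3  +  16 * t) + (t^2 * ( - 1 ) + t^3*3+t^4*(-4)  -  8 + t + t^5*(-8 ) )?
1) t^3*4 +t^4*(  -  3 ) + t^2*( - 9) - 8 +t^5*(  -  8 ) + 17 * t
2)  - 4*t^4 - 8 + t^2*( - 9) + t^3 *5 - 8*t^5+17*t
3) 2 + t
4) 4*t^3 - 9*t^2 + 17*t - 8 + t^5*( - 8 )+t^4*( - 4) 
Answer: 4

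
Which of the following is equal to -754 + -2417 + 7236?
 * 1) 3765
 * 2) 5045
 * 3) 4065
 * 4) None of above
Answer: 3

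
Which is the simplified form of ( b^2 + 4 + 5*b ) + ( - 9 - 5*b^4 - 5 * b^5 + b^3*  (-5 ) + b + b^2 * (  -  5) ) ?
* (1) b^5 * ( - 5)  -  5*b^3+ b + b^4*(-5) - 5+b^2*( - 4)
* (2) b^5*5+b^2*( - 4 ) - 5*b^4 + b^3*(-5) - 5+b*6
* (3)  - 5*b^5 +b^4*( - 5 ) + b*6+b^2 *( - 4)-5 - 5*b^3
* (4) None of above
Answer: 3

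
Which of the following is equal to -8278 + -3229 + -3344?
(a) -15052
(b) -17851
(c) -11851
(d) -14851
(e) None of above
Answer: d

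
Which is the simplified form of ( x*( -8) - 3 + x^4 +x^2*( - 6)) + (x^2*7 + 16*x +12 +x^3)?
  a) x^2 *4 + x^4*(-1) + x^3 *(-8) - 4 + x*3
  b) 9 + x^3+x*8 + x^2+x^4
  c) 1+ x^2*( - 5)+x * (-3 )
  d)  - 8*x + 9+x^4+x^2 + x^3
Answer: b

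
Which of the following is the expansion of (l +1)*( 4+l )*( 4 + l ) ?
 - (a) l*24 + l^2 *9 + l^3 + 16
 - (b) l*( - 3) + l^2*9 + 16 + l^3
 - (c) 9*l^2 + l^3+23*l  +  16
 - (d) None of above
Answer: a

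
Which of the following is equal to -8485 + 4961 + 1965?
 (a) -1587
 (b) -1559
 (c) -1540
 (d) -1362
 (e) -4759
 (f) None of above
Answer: b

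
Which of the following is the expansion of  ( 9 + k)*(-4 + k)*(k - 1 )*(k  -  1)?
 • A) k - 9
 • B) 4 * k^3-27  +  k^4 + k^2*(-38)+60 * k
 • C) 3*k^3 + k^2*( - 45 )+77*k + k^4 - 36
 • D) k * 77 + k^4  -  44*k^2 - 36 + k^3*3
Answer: C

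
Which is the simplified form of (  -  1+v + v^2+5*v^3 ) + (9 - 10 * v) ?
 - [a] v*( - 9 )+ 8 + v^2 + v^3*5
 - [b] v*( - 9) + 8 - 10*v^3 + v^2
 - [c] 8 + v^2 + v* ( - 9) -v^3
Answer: a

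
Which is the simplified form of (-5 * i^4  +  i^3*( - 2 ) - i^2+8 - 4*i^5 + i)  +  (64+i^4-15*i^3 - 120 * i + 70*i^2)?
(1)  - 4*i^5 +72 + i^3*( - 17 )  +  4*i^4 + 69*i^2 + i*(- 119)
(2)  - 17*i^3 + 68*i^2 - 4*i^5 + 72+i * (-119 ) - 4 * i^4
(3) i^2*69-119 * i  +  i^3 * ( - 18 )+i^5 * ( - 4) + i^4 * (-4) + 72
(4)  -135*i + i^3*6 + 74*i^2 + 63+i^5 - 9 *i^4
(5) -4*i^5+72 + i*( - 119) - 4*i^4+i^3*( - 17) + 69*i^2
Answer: 5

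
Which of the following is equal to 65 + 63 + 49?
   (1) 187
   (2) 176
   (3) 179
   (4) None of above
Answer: 4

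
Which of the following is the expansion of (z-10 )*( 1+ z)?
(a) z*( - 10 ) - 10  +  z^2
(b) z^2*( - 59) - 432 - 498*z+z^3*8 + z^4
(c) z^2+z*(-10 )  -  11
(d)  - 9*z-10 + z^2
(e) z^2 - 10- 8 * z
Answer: d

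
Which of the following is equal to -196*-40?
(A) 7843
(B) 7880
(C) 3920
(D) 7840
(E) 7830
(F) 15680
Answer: D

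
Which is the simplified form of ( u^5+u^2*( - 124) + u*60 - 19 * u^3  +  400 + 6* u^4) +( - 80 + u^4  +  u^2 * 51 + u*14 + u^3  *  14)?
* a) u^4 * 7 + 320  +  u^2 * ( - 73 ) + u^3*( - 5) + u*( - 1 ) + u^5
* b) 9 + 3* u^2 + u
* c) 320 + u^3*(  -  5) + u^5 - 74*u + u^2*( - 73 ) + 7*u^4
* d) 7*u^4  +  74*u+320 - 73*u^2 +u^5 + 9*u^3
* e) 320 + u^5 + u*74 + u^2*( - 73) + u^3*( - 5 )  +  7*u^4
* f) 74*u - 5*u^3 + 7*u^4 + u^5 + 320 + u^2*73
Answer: e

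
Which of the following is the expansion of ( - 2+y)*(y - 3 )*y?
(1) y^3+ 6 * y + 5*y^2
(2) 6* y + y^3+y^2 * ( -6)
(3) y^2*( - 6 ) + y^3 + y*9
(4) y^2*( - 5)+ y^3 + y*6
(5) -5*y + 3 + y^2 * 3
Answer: 4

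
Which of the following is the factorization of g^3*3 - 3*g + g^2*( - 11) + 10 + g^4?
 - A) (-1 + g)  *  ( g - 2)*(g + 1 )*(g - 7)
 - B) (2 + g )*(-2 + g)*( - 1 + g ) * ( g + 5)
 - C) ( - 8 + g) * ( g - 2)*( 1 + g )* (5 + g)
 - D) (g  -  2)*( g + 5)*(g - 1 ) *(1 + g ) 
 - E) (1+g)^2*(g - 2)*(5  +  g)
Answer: D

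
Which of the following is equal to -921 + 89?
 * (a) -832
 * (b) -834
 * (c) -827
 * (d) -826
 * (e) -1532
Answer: a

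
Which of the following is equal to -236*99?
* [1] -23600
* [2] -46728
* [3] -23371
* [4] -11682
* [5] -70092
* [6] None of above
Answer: 6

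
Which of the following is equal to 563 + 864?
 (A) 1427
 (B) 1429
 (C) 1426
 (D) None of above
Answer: A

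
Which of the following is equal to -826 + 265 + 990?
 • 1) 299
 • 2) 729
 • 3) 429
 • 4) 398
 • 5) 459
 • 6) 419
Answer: 3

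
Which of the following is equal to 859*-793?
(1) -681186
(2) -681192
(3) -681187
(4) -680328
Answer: 3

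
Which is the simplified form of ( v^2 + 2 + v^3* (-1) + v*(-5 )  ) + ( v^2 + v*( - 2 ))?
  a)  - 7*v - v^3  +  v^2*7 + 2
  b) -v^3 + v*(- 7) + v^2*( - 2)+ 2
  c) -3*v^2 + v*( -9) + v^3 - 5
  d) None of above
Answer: d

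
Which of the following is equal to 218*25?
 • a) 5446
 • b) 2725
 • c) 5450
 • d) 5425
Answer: c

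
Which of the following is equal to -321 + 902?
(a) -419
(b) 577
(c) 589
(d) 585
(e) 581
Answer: e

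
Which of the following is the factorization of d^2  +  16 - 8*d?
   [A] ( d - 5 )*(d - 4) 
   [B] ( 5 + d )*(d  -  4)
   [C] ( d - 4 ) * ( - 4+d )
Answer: C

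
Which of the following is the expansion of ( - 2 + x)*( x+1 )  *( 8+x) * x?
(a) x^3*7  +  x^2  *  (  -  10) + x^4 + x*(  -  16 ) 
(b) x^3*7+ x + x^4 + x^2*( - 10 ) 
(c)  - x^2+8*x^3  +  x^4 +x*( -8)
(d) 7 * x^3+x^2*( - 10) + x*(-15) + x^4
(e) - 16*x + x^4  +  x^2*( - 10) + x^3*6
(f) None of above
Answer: a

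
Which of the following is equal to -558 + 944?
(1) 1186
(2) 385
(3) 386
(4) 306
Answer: 3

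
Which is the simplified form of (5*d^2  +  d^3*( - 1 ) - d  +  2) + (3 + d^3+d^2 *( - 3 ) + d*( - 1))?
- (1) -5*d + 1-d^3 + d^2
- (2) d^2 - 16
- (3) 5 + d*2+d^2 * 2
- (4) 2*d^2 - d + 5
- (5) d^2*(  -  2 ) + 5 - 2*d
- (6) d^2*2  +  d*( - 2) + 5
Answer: 6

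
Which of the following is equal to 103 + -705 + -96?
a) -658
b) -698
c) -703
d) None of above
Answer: b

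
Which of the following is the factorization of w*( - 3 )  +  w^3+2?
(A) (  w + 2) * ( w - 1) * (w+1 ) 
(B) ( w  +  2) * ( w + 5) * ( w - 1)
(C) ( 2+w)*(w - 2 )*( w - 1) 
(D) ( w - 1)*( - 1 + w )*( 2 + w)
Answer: D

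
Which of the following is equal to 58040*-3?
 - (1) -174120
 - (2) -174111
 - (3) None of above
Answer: 1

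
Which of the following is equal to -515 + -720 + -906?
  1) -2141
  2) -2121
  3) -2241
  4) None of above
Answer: 1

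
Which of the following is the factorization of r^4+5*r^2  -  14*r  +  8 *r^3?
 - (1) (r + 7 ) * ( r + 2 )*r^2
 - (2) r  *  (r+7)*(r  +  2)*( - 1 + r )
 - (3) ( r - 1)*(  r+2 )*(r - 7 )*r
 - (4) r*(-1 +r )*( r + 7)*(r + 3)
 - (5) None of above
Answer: 2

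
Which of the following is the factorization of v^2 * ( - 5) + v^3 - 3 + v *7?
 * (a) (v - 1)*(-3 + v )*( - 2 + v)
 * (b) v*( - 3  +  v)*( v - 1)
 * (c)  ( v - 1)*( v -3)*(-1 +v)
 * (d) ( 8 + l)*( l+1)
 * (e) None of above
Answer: c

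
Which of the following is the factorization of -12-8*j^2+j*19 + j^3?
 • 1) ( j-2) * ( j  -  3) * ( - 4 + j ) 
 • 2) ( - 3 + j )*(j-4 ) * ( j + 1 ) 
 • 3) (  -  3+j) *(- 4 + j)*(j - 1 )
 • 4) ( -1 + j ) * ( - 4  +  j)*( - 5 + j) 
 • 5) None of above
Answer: 3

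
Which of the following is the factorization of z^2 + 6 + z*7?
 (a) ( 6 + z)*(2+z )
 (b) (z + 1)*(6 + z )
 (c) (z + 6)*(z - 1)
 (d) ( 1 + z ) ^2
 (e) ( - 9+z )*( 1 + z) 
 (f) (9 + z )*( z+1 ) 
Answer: b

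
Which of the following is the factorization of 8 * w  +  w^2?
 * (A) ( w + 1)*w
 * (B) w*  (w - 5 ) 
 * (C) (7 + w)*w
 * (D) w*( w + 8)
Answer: D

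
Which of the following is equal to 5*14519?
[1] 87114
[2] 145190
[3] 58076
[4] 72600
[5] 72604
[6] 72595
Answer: 6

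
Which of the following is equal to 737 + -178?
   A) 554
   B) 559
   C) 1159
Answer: B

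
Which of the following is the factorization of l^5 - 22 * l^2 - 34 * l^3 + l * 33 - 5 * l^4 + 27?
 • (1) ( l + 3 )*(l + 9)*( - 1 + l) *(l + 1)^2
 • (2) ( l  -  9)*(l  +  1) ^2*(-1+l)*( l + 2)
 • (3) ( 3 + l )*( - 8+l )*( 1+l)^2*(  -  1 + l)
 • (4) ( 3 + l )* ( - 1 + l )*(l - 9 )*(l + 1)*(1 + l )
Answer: 4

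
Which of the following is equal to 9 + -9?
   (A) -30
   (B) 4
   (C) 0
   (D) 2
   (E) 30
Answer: C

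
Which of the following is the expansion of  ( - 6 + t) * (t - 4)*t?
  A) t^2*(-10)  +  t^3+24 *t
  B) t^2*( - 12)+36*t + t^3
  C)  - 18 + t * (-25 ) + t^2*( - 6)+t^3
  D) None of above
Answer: A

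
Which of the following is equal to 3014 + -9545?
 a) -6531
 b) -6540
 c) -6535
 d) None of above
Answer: a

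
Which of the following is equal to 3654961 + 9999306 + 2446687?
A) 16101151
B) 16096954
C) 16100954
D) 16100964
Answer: C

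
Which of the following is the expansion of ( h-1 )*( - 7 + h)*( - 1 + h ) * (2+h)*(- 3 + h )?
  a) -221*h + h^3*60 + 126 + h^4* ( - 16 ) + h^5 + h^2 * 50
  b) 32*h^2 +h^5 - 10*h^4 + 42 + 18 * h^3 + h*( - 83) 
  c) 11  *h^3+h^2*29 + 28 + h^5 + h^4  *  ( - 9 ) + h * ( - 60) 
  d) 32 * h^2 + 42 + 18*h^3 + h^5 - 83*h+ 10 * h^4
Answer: b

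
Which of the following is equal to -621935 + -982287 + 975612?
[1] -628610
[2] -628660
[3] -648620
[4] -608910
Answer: 1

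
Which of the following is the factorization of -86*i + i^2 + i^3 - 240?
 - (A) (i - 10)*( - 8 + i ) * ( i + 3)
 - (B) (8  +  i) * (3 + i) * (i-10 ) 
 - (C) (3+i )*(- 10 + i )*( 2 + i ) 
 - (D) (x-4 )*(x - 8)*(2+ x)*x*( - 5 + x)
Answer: B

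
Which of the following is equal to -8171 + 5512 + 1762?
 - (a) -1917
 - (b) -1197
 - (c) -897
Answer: c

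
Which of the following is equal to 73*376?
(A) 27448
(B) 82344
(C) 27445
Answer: A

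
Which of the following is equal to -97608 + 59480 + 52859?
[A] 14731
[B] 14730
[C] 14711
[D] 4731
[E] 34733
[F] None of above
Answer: A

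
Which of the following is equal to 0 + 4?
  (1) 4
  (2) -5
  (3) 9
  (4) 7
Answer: 1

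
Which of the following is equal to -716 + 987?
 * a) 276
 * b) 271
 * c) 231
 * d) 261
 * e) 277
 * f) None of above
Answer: b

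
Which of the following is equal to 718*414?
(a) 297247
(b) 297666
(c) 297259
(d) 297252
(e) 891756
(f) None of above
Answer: d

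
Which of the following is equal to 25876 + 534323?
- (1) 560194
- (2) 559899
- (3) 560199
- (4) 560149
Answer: 3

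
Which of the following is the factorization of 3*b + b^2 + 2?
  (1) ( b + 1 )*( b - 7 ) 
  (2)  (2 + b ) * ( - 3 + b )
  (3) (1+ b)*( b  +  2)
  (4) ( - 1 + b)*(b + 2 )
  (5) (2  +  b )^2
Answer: 3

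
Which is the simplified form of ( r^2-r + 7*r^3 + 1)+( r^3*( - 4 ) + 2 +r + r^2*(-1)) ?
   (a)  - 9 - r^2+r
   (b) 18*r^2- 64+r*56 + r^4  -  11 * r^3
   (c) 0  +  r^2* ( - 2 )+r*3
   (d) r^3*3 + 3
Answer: d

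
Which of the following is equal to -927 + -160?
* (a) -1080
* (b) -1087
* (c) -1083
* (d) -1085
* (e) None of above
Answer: b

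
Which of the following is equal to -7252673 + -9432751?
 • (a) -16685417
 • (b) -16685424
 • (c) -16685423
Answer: b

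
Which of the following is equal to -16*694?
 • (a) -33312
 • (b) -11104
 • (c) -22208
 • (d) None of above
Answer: b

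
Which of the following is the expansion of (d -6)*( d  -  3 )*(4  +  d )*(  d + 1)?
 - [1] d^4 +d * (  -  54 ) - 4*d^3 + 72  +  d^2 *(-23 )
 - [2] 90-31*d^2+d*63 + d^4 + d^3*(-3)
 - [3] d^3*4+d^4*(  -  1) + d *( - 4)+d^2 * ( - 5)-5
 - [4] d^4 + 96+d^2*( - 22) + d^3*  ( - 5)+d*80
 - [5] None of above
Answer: 5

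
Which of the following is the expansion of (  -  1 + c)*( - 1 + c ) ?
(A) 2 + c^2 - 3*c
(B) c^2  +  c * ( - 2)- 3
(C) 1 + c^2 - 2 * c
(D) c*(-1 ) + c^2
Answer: C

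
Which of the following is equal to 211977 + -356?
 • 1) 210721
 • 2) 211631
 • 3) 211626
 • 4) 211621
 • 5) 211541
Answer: 4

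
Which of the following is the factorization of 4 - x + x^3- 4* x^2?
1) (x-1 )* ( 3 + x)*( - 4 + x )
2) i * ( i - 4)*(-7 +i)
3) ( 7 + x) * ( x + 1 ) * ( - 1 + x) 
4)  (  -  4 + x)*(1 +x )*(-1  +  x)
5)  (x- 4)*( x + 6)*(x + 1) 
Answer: 4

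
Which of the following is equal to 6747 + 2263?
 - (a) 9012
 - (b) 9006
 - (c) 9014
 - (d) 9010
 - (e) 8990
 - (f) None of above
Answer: d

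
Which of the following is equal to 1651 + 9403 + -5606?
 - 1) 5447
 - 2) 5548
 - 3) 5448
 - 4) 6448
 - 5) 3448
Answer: 3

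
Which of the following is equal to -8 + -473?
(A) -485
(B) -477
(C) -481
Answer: C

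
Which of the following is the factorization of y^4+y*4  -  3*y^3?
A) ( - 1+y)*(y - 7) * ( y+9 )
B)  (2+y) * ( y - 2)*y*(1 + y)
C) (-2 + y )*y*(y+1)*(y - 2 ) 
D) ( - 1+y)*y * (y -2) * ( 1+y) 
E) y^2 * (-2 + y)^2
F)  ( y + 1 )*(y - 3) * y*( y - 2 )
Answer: C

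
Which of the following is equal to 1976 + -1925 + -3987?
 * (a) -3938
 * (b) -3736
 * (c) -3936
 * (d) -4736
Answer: c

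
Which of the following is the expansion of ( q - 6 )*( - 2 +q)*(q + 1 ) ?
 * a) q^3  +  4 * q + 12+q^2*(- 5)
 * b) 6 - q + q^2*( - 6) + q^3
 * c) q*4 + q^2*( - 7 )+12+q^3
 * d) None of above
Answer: c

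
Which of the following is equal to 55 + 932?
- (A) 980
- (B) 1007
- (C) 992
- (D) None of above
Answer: D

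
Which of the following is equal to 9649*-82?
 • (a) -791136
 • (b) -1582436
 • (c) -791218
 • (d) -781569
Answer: c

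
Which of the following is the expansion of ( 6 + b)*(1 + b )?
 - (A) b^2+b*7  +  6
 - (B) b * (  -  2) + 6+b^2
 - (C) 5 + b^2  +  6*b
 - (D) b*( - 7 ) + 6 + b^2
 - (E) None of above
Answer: A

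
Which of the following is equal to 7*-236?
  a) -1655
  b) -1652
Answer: b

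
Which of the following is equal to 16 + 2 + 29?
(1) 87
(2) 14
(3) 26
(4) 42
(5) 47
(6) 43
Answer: 5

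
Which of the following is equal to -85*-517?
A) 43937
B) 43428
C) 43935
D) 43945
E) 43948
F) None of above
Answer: D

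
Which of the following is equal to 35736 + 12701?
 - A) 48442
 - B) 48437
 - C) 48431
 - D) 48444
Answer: B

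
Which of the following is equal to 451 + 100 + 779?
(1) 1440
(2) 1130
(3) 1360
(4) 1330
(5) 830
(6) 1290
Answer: 4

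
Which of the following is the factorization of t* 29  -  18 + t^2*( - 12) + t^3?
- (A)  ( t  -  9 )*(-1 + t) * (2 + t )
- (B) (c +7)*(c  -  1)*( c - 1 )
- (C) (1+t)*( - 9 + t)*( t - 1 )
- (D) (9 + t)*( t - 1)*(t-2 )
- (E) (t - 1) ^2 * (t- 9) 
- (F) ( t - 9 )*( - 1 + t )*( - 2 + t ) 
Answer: F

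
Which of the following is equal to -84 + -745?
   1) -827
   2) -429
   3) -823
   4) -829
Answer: 4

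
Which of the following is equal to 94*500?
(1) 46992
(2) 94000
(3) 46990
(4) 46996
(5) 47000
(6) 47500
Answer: 5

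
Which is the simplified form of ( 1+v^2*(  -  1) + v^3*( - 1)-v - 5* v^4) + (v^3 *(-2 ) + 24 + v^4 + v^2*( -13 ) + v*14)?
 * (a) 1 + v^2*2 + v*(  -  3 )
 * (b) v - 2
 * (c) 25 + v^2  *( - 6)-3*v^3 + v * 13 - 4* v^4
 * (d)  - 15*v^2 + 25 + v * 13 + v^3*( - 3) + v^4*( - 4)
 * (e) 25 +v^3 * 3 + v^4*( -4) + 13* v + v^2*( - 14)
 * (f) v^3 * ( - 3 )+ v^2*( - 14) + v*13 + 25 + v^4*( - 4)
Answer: f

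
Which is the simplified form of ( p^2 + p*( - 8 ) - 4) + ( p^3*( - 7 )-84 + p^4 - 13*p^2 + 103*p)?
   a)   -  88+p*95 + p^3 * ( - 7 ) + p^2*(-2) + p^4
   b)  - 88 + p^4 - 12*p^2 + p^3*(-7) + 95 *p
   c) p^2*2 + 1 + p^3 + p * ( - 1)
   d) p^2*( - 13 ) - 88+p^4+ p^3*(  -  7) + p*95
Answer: b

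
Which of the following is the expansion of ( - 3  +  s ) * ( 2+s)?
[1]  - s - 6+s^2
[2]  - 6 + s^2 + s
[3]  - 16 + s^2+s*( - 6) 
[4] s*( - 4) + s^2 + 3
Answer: 1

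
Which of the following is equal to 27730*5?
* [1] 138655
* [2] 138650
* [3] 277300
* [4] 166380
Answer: 2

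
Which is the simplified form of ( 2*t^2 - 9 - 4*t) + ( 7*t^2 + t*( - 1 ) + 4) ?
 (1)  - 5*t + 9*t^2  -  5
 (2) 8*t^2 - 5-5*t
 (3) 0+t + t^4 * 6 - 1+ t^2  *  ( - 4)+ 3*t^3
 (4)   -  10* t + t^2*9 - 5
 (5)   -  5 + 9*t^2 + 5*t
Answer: 1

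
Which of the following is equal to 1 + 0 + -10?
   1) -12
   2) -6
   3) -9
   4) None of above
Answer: 3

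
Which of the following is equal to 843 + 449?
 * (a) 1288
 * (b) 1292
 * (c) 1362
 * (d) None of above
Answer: b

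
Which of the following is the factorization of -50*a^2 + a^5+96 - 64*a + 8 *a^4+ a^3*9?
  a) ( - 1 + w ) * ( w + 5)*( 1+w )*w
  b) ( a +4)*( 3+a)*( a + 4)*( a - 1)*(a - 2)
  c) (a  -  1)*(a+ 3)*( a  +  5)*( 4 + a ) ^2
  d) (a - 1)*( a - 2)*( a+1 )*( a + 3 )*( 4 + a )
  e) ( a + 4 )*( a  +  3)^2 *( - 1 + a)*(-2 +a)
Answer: b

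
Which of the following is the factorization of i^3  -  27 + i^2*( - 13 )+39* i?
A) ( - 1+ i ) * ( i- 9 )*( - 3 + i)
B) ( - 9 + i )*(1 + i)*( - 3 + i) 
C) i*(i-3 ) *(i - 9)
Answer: A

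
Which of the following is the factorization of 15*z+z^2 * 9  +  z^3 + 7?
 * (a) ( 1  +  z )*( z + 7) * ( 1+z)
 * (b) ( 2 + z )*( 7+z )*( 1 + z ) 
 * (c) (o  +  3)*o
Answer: a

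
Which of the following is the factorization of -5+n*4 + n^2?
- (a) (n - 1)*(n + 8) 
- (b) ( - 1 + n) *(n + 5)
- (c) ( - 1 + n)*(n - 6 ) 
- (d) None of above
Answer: b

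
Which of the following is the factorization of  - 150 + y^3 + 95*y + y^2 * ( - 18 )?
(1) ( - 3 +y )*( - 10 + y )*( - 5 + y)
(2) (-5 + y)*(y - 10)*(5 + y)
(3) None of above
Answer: 1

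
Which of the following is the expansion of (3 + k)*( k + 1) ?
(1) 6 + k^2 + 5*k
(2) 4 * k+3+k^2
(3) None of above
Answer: 2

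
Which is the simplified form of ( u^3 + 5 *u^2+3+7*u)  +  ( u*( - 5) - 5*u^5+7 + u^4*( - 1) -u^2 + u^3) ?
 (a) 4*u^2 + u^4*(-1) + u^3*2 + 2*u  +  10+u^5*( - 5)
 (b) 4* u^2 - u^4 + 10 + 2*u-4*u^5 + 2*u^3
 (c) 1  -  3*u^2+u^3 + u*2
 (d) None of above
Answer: a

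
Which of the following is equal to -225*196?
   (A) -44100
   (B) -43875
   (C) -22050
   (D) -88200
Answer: A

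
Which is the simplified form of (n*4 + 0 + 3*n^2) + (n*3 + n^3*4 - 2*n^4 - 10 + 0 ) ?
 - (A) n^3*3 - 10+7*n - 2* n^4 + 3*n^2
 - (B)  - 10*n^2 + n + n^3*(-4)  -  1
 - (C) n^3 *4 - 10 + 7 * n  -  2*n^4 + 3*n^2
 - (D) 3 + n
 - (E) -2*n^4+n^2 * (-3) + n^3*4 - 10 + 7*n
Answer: C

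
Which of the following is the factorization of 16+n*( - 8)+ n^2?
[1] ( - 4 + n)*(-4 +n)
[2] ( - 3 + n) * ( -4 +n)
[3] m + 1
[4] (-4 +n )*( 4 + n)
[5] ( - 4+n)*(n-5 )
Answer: 1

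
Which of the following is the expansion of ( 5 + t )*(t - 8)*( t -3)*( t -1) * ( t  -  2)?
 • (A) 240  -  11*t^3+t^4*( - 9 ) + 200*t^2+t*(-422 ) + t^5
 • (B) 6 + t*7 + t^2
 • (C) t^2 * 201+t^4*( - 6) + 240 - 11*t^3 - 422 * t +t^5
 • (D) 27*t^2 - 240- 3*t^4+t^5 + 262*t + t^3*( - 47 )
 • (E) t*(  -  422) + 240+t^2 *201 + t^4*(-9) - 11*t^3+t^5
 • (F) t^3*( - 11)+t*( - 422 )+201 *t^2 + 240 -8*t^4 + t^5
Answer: E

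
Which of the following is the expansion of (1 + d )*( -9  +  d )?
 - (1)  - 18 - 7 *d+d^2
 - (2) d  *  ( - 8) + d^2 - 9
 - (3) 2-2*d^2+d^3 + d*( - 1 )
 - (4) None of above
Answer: 2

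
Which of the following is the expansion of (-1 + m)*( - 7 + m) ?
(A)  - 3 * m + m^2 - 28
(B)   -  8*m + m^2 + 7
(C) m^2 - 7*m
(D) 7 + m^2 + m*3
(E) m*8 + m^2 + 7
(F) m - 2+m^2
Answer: B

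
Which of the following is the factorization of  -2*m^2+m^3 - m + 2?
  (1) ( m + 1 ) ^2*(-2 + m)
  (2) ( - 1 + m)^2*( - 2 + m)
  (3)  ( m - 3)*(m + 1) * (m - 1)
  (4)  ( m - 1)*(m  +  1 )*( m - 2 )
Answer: 4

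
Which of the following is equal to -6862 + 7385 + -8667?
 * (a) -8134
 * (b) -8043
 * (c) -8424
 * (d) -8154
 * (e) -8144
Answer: e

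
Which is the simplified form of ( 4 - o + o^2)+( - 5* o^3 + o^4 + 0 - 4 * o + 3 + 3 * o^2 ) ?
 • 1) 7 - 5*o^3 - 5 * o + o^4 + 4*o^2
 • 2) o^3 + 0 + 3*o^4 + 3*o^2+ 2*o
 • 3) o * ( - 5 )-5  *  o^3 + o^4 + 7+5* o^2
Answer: 1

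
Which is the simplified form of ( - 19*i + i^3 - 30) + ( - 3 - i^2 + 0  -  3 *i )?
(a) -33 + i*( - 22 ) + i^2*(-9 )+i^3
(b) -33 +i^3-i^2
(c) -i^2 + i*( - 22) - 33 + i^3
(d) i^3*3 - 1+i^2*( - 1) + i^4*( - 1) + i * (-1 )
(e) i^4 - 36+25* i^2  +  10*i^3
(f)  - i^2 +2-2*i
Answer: c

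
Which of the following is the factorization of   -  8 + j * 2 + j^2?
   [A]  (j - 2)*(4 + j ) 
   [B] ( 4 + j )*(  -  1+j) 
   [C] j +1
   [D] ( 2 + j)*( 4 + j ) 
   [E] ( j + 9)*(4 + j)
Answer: A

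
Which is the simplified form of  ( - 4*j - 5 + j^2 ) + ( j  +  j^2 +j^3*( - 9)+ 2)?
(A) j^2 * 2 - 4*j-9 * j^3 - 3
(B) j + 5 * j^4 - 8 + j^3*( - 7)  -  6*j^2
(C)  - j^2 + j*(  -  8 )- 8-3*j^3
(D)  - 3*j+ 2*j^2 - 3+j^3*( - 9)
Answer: D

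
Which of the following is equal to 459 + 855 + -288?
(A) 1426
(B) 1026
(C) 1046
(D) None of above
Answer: B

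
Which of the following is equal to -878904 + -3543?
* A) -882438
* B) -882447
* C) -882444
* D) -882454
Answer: B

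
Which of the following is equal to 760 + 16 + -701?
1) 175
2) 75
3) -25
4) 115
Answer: 2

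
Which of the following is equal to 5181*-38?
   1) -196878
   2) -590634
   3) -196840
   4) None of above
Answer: 1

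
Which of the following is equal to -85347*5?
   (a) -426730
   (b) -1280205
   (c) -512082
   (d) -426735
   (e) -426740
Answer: d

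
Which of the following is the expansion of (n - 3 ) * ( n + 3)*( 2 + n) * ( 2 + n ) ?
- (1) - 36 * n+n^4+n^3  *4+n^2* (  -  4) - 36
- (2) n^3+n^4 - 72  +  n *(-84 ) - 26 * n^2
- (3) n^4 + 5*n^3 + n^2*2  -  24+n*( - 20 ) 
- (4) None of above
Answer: 4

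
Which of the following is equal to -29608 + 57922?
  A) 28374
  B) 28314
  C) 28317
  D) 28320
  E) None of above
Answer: B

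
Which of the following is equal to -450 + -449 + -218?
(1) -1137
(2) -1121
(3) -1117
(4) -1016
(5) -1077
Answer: 3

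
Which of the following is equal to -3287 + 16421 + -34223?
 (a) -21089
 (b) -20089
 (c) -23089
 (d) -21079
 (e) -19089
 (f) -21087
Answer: a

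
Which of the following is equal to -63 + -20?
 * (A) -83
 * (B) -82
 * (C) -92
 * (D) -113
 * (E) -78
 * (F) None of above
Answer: A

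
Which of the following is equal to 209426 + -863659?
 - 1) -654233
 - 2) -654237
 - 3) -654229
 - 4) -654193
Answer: 1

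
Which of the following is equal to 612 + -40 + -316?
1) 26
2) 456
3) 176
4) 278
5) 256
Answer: 5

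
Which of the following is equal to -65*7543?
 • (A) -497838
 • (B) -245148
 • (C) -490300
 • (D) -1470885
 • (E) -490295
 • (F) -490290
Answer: E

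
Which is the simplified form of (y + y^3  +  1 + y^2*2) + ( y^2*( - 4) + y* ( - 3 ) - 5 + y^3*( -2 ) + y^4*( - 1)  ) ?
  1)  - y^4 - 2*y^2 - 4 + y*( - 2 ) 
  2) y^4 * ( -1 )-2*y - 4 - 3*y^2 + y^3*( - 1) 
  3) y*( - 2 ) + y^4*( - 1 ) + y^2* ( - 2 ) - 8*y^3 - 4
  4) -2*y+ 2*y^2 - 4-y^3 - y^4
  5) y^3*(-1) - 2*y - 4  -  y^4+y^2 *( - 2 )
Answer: 5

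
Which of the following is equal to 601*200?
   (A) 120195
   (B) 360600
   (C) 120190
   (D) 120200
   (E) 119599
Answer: D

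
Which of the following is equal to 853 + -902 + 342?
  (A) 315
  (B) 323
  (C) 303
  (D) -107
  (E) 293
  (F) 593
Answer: E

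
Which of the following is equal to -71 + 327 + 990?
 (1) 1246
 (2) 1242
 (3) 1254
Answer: 1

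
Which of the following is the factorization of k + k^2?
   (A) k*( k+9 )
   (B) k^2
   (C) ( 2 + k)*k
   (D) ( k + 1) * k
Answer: D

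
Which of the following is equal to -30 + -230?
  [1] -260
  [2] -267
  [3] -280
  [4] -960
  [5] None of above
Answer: 1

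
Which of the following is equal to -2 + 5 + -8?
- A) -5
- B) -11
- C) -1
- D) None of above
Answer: A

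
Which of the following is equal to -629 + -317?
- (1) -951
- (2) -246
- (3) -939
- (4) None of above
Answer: 4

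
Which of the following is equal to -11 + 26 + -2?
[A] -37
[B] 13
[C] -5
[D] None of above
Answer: B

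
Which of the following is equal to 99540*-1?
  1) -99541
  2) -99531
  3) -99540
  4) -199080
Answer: 3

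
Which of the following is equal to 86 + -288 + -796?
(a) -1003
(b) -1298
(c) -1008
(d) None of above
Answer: d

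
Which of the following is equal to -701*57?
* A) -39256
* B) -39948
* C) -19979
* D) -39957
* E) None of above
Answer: D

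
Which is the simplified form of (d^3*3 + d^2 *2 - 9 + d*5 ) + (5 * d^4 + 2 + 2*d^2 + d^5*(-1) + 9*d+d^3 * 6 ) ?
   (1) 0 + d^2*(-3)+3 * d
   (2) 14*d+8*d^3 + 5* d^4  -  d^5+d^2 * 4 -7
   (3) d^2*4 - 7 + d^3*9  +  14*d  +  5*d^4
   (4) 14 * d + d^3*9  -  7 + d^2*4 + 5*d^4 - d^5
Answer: 4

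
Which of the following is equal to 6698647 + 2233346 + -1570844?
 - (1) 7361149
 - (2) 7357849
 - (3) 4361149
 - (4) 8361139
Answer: 1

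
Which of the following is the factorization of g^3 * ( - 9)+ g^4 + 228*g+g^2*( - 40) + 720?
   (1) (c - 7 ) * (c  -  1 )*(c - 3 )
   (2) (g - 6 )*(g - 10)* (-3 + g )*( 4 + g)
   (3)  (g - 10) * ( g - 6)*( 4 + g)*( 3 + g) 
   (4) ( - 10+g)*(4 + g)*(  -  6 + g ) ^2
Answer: 3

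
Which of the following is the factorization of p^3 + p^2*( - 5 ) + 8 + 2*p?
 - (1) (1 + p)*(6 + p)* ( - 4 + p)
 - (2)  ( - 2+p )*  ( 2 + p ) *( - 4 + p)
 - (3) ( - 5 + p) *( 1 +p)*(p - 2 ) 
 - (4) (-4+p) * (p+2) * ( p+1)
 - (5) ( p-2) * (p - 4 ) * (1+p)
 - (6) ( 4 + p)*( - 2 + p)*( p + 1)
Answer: 5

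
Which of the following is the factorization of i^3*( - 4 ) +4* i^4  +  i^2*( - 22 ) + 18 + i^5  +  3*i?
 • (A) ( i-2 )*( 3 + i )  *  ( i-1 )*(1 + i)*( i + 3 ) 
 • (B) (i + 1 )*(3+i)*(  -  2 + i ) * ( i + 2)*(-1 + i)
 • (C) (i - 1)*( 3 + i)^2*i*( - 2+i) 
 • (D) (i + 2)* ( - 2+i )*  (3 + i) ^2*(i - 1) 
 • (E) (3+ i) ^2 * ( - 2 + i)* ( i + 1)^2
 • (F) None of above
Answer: A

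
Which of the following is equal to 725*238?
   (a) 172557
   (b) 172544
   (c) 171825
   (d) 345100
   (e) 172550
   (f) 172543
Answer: e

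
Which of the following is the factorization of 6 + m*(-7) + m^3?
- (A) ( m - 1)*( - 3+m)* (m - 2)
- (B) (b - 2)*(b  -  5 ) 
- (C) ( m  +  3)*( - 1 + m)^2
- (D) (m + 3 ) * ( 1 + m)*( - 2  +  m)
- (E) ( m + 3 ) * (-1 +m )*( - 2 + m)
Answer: E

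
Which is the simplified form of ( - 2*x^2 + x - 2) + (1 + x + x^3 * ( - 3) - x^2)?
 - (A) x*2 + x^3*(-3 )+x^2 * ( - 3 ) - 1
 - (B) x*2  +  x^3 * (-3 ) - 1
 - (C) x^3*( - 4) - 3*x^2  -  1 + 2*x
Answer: A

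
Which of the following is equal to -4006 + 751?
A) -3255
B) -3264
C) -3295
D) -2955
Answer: A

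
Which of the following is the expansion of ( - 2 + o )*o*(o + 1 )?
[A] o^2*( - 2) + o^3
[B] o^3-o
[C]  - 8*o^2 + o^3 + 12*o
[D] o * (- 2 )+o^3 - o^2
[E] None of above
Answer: D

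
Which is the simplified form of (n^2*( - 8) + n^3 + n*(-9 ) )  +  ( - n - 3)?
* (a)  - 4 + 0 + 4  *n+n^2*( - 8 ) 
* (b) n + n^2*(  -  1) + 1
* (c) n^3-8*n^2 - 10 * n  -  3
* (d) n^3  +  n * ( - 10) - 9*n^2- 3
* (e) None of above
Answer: c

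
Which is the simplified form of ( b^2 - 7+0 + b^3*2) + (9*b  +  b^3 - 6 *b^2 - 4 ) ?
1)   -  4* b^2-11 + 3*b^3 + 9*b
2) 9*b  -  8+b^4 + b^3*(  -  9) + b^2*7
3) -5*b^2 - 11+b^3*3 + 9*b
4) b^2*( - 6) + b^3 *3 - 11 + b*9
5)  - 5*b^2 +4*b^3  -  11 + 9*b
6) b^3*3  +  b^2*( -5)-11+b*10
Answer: 3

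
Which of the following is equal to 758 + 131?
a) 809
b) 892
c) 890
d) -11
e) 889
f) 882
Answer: e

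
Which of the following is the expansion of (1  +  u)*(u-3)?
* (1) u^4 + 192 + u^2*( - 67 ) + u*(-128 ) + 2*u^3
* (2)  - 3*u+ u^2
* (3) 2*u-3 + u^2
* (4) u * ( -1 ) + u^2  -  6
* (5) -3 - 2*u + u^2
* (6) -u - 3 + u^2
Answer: 5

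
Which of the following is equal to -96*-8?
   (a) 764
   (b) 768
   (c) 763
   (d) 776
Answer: b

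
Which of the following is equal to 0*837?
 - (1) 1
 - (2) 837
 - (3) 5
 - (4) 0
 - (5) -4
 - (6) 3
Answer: 4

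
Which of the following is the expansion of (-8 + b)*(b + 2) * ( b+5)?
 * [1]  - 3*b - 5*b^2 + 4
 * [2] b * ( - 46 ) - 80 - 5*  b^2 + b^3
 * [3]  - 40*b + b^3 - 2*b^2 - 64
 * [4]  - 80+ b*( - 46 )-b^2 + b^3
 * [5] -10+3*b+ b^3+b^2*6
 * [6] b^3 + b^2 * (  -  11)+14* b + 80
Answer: 4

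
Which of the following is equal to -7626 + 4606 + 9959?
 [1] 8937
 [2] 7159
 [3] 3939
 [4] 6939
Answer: 4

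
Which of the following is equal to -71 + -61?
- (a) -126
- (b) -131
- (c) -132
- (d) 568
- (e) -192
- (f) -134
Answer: c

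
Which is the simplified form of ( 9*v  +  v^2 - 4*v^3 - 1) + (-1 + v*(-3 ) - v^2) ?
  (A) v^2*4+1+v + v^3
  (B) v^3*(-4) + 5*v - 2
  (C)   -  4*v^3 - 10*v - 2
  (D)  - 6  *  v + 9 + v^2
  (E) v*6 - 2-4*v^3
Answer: E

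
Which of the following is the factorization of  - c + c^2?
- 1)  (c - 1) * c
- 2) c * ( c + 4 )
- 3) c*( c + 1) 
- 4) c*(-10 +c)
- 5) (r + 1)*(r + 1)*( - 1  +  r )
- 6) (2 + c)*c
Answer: 1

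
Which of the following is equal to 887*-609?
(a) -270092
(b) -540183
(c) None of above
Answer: b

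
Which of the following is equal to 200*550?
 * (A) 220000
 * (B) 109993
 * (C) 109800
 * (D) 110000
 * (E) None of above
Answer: D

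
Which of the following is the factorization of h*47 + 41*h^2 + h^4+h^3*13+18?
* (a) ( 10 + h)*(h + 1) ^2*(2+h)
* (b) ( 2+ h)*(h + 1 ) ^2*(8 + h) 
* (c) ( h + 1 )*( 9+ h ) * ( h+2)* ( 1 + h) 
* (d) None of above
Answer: c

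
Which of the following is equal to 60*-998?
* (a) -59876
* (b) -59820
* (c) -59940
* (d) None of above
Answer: d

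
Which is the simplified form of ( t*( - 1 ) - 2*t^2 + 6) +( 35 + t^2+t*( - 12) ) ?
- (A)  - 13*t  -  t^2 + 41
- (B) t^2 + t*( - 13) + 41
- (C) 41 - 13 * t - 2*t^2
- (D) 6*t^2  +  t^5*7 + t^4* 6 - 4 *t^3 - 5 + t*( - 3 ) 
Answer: A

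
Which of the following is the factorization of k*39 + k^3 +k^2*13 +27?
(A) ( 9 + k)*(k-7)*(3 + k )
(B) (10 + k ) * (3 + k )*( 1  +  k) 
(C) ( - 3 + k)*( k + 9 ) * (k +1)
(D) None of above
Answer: D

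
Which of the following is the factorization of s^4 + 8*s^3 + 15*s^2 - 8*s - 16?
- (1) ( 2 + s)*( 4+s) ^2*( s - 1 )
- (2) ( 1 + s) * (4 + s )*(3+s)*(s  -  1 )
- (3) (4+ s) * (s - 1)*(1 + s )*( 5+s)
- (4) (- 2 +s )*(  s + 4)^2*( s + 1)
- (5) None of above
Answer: 5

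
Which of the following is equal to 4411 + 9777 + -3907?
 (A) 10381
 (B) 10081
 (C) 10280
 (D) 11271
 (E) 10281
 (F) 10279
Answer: E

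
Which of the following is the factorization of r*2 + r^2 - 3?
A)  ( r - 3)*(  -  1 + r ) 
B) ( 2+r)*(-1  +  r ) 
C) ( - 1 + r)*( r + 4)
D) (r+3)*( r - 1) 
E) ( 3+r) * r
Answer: D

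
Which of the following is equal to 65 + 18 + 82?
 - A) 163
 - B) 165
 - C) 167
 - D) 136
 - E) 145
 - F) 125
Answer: B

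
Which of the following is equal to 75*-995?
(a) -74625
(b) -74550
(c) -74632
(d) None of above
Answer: a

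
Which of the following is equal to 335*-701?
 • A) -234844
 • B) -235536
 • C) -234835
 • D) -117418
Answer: C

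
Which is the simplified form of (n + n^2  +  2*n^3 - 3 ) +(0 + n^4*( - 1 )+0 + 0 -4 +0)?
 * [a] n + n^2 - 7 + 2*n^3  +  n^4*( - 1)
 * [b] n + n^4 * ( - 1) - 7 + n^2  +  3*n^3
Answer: a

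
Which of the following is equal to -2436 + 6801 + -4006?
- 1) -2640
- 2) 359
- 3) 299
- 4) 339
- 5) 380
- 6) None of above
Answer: 2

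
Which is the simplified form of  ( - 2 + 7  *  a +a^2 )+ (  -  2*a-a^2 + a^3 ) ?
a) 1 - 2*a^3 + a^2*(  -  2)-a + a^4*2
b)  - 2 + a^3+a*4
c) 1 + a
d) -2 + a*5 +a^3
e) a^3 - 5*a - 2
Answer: d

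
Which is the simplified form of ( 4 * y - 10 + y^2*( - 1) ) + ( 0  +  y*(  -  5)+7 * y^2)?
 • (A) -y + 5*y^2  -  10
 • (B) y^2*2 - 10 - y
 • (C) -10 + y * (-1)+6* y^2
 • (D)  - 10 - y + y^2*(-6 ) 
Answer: C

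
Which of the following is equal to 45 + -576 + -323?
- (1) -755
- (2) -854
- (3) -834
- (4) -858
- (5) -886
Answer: 2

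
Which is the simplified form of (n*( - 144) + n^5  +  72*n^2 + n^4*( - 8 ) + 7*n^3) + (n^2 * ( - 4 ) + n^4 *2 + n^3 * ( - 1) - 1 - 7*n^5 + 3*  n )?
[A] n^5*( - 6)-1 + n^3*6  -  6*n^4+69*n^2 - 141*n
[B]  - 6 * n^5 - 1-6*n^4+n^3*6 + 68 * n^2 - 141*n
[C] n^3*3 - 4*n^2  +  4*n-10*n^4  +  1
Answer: B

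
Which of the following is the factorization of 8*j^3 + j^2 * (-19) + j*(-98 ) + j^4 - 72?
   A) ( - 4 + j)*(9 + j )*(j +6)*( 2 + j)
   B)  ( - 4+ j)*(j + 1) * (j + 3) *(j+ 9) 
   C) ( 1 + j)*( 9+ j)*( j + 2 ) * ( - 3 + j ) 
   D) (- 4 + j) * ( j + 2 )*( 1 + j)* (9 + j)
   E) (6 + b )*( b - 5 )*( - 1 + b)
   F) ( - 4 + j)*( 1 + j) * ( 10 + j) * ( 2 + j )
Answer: D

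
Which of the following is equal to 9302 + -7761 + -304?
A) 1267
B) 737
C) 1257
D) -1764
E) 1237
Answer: E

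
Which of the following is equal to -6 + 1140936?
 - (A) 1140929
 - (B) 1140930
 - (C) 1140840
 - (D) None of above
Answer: B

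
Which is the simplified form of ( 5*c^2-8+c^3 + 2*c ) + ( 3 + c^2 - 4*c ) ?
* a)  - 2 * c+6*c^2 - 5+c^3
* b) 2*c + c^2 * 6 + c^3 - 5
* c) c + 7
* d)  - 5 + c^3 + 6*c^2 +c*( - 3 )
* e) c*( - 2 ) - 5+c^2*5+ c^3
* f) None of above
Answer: a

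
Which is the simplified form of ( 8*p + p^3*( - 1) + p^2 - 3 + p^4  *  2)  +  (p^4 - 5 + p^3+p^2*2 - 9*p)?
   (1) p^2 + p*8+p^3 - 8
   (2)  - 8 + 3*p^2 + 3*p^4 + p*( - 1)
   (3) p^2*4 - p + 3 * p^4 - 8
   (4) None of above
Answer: 2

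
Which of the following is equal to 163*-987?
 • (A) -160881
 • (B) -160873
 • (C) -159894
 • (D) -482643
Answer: A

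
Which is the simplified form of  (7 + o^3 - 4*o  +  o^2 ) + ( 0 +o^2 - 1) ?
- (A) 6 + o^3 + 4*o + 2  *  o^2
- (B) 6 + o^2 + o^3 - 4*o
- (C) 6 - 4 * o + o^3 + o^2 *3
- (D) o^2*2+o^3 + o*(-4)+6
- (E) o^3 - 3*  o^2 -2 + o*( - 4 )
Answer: D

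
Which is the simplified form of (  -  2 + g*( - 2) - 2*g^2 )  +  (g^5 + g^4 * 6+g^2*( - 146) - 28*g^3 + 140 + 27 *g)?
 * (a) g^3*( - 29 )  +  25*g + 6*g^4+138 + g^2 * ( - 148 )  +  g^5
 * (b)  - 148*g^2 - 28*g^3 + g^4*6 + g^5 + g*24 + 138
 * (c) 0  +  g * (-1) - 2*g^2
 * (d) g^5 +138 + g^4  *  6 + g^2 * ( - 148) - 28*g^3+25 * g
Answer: d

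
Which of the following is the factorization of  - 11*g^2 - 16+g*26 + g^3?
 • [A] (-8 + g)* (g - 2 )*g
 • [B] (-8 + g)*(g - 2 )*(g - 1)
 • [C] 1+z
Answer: B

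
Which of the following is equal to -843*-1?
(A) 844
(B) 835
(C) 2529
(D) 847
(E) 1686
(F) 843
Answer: F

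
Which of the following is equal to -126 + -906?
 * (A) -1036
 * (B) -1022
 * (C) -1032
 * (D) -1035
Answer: C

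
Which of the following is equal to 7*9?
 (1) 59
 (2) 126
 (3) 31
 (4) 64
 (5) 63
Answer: 5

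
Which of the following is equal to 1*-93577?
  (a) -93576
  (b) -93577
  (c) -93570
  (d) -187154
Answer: b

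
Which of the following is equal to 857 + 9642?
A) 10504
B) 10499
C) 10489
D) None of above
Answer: B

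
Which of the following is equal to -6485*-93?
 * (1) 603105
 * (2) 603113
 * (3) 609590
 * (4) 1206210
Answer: 1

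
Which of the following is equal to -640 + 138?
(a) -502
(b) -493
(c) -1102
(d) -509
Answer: a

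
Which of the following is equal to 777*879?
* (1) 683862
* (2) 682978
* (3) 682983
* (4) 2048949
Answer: 3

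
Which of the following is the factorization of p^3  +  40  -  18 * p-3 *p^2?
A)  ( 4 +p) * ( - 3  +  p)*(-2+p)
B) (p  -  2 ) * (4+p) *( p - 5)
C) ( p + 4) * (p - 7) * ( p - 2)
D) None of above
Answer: B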